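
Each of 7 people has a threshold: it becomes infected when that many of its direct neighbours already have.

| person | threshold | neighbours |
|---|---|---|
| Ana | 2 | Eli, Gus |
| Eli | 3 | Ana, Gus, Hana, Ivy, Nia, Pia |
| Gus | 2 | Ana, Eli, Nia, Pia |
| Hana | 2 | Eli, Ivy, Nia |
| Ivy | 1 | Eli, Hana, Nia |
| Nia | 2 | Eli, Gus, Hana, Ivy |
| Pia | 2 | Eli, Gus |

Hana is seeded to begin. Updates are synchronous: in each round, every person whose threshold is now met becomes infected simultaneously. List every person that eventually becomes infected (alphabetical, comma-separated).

Round 1 — Hana becomes infected (initial).
Round 2 — checking thresholds:
  Eli: 1 of 6 neighbours < 3, holds.
  Ivy: 1 of 3 neighbours ≥ 1, becomes infected.
  Nia: 1 of 4 neighbours < 2, holds.
Round 3 — checking thresholds:
  Eli: 2 of 6 neighbours < 3, holds.
  Nia: 2 of 4 neighbours ≥ 2, becomes infected.
Round 4 — checking thresholds:
  Eli: 3 of 6 neighbours ≥ 3, becomes infected.
  Gus: 1 of 4 neighbours < 2, holds.
Round 5 — checking thresholds:
  Ana: 1 of 2 neighbours < 2, holds.
  Gus: 2 of 4 neighbours ≥ 2, becomes infected.
  Pia: 1 of 2 neighbours < 2, holds.
Round 6 — checking thresholds:
  Ana: 2 of 2 neighbours ≥ 2, becomes infected.
  Pia: 2 of 2 neighbours ≥ 2, becomes infected.
Round 7 — no new infections; cascade stops.

Ana, Eli, Gus, Hana, Ivy, Nia, Pia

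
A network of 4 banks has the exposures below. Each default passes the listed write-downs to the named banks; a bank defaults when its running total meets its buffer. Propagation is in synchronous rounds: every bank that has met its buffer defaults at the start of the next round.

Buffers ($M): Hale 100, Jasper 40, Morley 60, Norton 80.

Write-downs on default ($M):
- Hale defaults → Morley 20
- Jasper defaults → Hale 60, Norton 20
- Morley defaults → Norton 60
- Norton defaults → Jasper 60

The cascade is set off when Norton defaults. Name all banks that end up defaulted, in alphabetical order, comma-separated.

Round 1 — Norton defaults (initial).
  Jasper: +60 → 60 ≥ 40
Round 2 — Jasper defaults.
  Hale: +60 → 60 < 100
No further defaults.

Jasper, Norton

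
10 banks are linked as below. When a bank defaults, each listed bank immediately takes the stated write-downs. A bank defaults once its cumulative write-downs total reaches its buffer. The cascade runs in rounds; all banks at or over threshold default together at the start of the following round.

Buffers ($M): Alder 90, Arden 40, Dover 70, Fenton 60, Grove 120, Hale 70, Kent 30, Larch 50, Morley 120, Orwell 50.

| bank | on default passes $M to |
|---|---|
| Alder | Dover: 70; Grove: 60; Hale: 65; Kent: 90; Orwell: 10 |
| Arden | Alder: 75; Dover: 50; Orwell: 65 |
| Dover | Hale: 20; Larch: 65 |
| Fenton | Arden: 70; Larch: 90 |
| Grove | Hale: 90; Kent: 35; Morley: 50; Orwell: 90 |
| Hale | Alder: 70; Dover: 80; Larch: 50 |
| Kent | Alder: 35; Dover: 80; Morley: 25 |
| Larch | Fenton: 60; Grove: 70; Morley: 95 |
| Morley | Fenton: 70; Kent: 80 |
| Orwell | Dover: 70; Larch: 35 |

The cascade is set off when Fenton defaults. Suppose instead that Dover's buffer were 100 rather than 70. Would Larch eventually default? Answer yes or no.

With Dover's buffer at 100:
Round 1 — Fenton defaults (initial).
  Arden: +70 → 70 ≥ 40
  Larch: +90 → 90 ≥ 50
Round 2 — Arden, Larch default.
  Alder: +75 → 75 < 90
  Dover: +50 → 50 < 100
  Grove: +70 → 70 < 120
  Morley: +95 → 95 < 120
  Orwell: +65 → 65 ≥ 50
Round 3 — Orwell defaults.
  Dover: +70 → 120 ≥ 100
Round 4 — Dover defaults.
  Hale: +20 → 20 < 70
No further defaults.

yes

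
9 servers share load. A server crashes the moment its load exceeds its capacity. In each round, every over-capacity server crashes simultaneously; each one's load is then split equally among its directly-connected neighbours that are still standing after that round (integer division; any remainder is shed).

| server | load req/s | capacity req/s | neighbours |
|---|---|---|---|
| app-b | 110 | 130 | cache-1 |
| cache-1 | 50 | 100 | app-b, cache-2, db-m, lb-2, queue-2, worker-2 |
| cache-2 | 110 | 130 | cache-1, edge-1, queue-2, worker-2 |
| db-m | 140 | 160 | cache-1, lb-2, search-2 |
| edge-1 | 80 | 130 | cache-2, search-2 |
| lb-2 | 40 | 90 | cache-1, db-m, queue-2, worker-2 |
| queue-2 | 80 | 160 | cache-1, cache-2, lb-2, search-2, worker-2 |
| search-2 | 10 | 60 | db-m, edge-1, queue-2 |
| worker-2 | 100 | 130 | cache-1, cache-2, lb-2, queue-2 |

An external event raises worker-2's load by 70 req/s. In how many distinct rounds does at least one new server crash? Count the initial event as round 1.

5

Round 1 — worker-2 at 170 > 130. worker-2 crashes.
  worker-2 sheds 170 req/s to cache-1, cache-2, lb-2, queue-2: 42 each (2 lost).
    cache-1: 50+42 = 92 ≤ 100
    cache-2: 110+42 = 152 > 130
    lb-2: 40+42 = 82 ≤ 90
    queue-2: 80+42 = 122 ≤ 160
Round 2 — cache-2 crashes.
  cache-2 sheds 152 req/s to cache-1, edge-1, queue-2: 50 each (2 lost).
    cache-1: 92+50 = 142 > 100
    edge-1: 80+50 = 130 ≤ 130
    queue-2: 122+50 = 172 > 160
Round 3 — cache-1, queue-2 crash.
  cache-1 sheds 142 req/s to app-b, db-m, lb-2: 47 each (1 lost).
    app-b: 110+47 = 157 > 130
    db-m: 140+47 = 187 > 160
    lb-2: 82+47 = 129 > 90
  queue-2 sheds 172 req/s to lb-2, search-2: 86 each.
    lb-2: 129+86 = 215 > 90
    search-2: 10+86 = 96 > 60
Round 4 — app-b, db-m, lb-2, search-2 crash.
  app-b sheds 157 req/s: no online neighbours, lost.
  db-m sheds 187 req/s: no online neighbours, lost.
  lb-2 sheds 215 req/s: no online neighbours, lost.
  search-2 sheds 96 req/s to edge-1: 96 each.
    edge-1: 130+96 = 226 > 130
Round 5 — edge-1 crashes.
  edge-1 sheds 226 req/s: no online neighbours, lost.
No further crashes.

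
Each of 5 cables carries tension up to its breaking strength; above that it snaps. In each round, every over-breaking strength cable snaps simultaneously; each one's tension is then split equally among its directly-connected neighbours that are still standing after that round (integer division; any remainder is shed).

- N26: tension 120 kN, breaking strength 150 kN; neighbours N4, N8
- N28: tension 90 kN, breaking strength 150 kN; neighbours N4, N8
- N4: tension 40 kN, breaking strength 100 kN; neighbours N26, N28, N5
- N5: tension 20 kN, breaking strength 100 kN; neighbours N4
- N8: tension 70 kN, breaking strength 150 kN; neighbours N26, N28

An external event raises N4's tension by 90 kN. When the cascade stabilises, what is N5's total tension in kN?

Round 1 — N4 at 130 > 100. N4 snaps.
  N4 sheds 130 kN to N26, N28, N5: 43 each (1 lost).
    N26: 120+43 = 163 > 150
    N28: 90+43 = 133 ≤ 150
    N5: 20+43 = 63 ≤ 100
Round 2 — N26 snaps.
  N26 sheds 163 kN to N8: 163 each.
    N8: 70+163 = 233 > 150
Round 3 — N8 snaps.
  N8 sheds 233 kN to N28: 233 each.
    N28: 133+233 = 366 > 150
Round 4 — N28 snaps.
  N28 sheds 366 kN: no online neighbours, lost.
No further breaks.

63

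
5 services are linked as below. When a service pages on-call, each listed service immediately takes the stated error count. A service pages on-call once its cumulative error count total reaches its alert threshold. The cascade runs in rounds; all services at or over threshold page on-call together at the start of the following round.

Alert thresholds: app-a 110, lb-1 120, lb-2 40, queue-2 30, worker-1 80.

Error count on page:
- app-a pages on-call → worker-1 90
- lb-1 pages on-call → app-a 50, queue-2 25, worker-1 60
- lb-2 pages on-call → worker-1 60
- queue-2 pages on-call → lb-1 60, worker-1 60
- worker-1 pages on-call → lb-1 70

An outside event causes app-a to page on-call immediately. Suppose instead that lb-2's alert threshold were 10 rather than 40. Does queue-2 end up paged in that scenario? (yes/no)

With lb-2's alert threshold at 10:
Round 1 — app-a pages on-call (initial).
  worker-1: +90 → 90 ≥ 80
Round 2 — worker-1 pages on-call.
  lb-1: +70 → 70 < 120
No further pages.

no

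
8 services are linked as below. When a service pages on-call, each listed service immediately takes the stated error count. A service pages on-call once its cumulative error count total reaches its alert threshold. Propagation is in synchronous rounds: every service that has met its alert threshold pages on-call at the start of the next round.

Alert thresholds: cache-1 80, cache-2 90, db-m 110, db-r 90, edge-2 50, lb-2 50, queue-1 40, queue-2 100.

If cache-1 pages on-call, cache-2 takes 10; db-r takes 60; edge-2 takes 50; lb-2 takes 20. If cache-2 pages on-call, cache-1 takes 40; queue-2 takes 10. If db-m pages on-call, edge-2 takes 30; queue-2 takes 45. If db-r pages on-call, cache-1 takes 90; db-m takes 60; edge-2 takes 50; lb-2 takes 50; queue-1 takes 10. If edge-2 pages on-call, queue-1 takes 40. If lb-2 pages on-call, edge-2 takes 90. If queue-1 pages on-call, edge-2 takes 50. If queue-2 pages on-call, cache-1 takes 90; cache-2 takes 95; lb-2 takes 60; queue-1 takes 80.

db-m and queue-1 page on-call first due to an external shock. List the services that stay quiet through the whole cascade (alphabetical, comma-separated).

Round 1 — db-m, queue-1 page on-call (initial).
  edge-2: +30+50 → 80 ≥ 50
  queue-2: +45 → 45 < 100
Round 2 — edge-2 pages on-call.
No further pages.

cache-1, cache-2, db-r, lb-2, queue-2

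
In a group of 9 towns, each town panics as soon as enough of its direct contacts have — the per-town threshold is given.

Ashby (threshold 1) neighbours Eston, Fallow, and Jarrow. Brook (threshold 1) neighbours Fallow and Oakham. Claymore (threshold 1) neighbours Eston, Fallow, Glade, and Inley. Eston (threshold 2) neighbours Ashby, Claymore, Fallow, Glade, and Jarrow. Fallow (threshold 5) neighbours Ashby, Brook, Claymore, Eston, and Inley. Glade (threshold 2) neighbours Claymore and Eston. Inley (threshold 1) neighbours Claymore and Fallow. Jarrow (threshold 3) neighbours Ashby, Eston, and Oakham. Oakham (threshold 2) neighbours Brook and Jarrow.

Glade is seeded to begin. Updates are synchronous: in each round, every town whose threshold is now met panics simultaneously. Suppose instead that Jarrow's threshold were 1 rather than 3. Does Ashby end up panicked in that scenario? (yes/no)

yes

With Jarrow's threshold at 1:
Round 1 — Glade panics (initial).
Round 2 — checking thresholds:
  Claymore: 1 of 4 neighbours ≥ 1, panics.
  Eston: 1 of 5 neighbours < 2, not yet.
Round 3 — checking thresholds:
  Eston: 2 of 5 neighbours ≥ 2, panics.
  Fallow: 1 of 5 neighbours < 5, not yet.
  Inley: 1 of 2 neighbours ≥ 1, panics.
Round 4 — checking thresholds:
  Ashby: 1 of 3 neighbours ≥ 1, panics.
  Fallow: 3 of 5 neighbours < 5, not yet.
  Jarrow: 1 of 3 neighbours ≥ 1, panics.
Round 5 — no new panics; cascade stops.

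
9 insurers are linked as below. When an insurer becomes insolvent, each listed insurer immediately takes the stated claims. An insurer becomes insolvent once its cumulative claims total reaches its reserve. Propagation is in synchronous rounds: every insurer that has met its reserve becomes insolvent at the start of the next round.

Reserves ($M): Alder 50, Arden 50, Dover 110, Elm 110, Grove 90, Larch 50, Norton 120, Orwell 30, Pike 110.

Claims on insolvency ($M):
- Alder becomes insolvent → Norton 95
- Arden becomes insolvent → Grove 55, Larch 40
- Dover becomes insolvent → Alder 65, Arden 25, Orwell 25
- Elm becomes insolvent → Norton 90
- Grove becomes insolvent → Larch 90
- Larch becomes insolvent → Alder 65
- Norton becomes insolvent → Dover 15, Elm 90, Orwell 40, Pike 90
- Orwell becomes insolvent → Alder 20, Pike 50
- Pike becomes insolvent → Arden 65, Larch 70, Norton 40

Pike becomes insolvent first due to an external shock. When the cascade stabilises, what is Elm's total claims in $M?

Round 1 — Pike becomes insolvent (initial).
  Arden: +65 → 65 ≥ 50
  Larch: +70 → 70 ≥ 50
  Norton: +40 → 40 < 120
Round 2 — Arden, Larch become insolvent.
  Alder: +65 → 65 ≥ 50
  Grove: +55 → 55 < 90
Round 3 — Alder becomes insolvent.
  Norton: +95 → 135 ≥ 120
Round 4 — Norton becomes insolvent.
  Dover: +15 → 15 < 110
  Elm: +90 → 90 < 110
  Orwell: +40 → 40 ≥ 30
Round 5 — Orwell becomes insolvent.
No further insolvencies.

90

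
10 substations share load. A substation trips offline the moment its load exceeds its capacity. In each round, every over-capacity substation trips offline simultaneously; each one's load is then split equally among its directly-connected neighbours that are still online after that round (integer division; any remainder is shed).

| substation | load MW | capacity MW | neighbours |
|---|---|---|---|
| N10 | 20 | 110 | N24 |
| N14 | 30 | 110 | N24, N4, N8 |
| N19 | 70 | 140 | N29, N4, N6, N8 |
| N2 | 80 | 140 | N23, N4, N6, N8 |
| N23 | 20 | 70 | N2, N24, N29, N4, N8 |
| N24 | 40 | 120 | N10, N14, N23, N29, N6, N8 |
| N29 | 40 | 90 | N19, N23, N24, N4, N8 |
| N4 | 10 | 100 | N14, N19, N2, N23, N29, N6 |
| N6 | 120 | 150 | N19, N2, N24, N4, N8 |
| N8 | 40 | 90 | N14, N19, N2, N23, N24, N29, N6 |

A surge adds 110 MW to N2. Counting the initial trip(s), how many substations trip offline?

9

Round 1 — N2 at 190 > 140. N2 trips offline.
  N2 sheds 190 MW to N23, N4, N6, N8: 47 each (2 lost).
    N23: 20+47 = 67 ≤ 70
    N4: 10+47 = 57 ≤ 100
    N6: 120+47 = 167 > 150
    N8: 40+47 = 87 ≤ 90
Round 2 — N6 trips offline.
  N6 sheds 167 MW to N19, N24, N4, N8: 41 each (3 lost).
    N19: 70+41 = 111 ≤ 140
    N24: 40+41 = 81 ≤ 120
    N4: 57+41 = 98 ≤ 100
    N8: 87+41 = 128 > 90
Round 3 — N8 trips offline.
  N8 sheds 128 MW to N14, N19, N23, N24, N29: 25 each (3 lost).
    N14: 30+25 = 55 ≤ 110
    N19: 111+25 = 136 ≤ 140
    N23: 67+25 = 92 > 70
    N24: 81+25 = 106 ≤ 120
    N29: 40+25 = 65 ≤ 90
Round 4 — N23 trips offline.
  N23 sheds 92 MW to N24, N29, N4: 30 each (2 lost).
    N24: 106+30 = 136 > 120
    N29: 65+30 = 95 > 90
    N4: 98+30 = 128 > 100
Round 5 — N24, N29, N4 trip offline.
  N24 sheds 136 MW to N10, N14: 68 each.
    N10: 20+68 = 88 ≤ 110
    N14: 55+68 = 123 > 110
  N29 sheds 95 MW to N19: 95 each.
    N19: 136+95 = 231 > 140
  N4 sheds 128 MW to N14, N19: 64 each.
    N14: 123+64 = 187 > 110
    N19: 231+64 = 295 > 140
Round 6 — N14, N19 trip offline.
  N14 sheds 187 MW: no online neighbours, lost.
  N19 sheds 295 MW: no online neighbours, lost.
No further trips.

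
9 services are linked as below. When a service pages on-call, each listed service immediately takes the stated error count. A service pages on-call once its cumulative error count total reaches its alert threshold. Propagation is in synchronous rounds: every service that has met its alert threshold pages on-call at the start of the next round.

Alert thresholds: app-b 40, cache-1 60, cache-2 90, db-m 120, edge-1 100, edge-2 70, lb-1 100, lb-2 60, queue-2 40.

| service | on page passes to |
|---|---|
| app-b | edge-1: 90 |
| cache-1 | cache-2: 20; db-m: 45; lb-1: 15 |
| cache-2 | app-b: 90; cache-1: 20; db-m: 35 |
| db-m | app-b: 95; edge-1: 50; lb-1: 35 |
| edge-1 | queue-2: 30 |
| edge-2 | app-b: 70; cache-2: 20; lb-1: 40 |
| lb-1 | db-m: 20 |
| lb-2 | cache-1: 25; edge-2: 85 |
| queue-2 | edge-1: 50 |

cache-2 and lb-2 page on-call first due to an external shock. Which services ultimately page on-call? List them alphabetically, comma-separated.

Round 1 — cache-2, lb-2 page on-call (initial).
  app-b: +90 → 90 ≥ 40
  cache-1: +20+25 → 45 < 60
  db-m: +35 → 35 < 120
  edge-2: +85 → 85 ≥ 70
Round 2 — app-b, edge-2 page on-call.
  edge-1: +90 → 90 < 100
  lb-1: +40 → 40 < 100
No further pages.

app-b, cache-2, edge-2, lb-2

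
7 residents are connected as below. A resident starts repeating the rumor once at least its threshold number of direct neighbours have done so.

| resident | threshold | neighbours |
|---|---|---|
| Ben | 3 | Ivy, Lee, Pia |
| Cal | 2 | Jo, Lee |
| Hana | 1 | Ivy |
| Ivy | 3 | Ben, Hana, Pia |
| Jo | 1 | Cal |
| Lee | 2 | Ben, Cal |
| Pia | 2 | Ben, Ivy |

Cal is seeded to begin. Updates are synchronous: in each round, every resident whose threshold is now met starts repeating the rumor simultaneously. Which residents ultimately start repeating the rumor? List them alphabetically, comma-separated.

Round 1 — Cal starts repeating the rumor (initial).
Round 2 — checking thresholds:
  Jo: 1 of 1 neighbours ≥ 1, starts repeating the rumor.
  Lee: 1 of 2 neighbours < 2, holds.
Round 3 — no new spreads; cascade stops.

Cal, Jo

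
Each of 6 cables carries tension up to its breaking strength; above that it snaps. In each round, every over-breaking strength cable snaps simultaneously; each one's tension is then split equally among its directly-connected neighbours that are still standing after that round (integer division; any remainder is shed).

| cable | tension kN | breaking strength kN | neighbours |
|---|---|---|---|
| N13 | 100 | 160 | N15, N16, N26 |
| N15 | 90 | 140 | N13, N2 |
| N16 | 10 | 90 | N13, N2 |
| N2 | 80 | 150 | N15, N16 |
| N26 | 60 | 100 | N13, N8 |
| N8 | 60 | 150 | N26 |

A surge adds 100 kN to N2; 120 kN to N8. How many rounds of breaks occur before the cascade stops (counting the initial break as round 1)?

3

Round 1 — N2 at 180 > 150; N8 at 180 > 150. N2, N8 snap.
  N2 sheds 180 kN to N15, N16: 90 each.
    N15: 90+90 = 180 > 140
    N16: 10+90 = 100 > 90
  N8 sheds 180 kN to N26: 180 each.
    N26: 60+180 = 240 > 100
Round 2 — N15, N16, N26 snap.
  N15 sheds 180 kN to N13: 180 each.
    N13: 100+180 = 280 > 160
  N16 sheds 100 kN to N13: 100 each.
    N13: 280+100 = 380 > 160
  N26 sheds 240 kN to N13: 240 each.
    N13: 380+240 = 620 > 160
Round 3 — N13 snaps.
  N13 sheds 620 kN: no online neighbours, lost.
No further breaks.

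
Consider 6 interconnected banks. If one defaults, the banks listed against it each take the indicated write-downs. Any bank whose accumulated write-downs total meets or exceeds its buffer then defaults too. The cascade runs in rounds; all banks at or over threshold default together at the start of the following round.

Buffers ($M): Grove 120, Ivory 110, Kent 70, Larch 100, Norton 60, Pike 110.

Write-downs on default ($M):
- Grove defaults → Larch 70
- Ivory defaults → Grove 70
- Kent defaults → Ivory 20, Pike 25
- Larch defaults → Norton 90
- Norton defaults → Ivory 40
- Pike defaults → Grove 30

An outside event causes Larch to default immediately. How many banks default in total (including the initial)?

Round 1 — Larch defaults (initial).
  Norton: +90 → 90 ≥ 60
Round 2 — Norton defaults.
  Ivory: +40 → 40 < 110
No further defaults.

2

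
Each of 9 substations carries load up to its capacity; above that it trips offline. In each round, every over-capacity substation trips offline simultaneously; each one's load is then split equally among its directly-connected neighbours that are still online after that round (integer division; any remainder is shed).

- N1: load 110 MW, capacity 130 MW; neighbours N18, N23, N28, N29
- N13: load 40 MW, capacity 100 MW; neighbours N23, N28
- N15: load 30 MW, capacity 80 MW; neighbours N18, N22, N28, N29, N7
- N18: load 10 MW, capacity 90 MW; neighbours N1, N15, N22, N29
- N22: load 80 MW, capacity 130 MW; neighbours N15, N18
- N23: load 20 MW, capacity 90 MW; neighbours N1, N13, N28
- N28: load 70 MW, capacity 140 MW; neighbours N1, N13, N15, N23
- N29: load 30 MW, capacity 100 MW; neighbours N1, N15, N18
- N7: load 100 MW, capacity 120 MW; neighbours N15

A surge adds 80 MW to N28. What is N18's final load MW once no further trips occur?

59

Round 1 — N28 at 150 > 140. N28 trips offline.
  N28 sheds 150 MW to N1, N13, N15, N23: 37 each (2 lost).
    N1: 110+37 = 147 > 130
    N13: 40+37 = 77 ≤ 100
    N15: 30+37 = 67 ≤ 80
    N23: 20+37 = 57 ≤ 90
Round 2 — N1 trips offline.
  N1 sheds 147 MW to N18, N23, N29: 49 each.
    N18: 10+49 = 59 ≤ 90
    N23: 57+49 = 106 > 90
    N29: 30+49 = 79 ≤ 100
Round 3 — N23 trips offline.
  N23 sheds 106 MW to N13: 106 each.
    N13: 77+106 = 183 > 100
Round 4 — N13 trips offline.
  N13 sheds 183 MW: no online neighbours, lost.
No further trips.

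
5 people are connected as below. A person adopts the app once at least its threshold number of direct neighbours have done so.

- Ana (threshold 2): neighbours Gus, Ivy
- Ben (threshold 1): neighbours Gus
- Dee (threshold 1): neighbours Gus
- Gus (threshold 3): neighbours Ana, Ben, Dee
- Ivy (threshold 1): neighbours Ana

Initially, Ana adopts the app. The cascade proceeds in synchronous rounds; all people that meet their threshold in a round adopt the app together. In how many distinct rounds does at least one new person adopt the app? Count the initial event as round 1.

Round 1 — Ana adopts the app (initial).
Round 2 — checking thresholds:
  Gus: 1 of 3 neighbours < 3, holds.
  Ivy: 1 of 1 neighbours ≥ 1, adopts the app.
Round 3 — no new adoptions; cascade stops.

2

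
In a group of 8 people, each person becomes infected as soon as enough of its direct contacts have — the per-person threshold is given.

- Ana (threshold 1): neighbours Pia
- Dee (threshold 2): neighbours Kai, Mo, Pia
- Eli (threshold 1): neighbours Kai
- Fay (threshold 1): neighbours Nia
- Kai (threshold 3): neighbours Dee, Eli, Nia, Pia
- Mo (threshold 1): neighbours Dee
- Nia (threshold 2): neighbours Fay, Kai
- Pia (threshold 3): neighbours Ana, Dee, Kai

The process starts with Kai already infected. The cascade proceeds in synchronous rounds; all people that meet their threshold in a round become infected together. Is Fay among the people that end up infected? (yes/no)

Round 1 — Kai becomes infected (initial).
Round 2 — checking thresholds:
  Dee: 1 of 3 neighbours < 2, not yet.
  Eli: 1 of 1 neighbours ≥ 1, becomes infected.
  Nia: 1 of 2 neighbours < 2, not yet.
  Pia: 1 of 3 neighbours < 3, not yet.
Round 3 — no new infections; cascade stops.

no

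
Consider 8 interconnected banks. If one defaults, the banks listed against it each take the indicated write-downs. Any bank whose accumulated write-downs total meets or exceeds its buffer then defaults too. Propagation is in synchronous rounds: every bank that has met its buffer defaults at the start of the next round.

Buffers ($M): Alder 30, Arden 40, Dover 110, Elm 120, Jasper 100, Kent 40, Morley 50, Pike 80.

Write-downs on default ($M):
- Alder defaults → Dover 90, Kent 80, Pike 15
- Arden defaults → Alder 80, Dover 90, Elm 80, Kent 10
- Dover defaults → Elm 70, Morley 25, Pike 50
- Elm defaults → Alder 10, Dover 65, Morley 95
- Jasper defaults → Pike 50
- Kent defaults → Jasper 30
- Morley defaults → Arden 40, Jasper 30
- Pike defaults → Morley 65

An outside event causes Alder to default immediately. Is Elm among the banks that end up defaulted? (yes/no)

Round 1 — Alder defaults (initial).
  Dover: +90 → 90 < 110
  Kent: +80 → 80 ≥ 40
  Pike: +15 → 15 < 80
Round 2 — Kent defaults.
  Jasper: +30 → 30 < 100
No further defaults.

no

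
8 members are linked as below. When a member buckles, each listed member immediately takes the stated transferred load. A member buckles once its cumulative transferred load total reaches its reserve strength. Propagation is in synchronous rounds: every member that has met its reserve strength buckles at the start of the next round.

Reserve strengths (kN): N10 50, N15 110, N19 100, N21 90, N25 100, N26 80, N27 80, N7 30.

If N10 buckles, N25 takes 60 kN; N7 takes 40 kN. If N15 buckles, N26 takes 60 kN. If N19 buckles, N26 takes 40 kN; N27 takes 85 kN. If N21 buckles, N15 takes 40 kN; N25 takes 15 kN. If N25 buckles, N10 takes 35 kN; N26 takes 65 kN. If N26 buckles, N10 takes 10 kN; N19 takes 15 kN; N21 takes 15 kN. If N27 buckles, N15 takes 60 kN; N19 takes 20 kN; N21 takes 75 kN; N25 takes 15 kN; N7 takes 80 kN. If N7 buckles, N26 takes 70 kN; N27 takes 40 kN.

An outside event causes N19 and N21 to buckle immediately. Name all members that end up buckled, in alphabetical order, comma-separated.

N19, N21, N26, N27, N7

Round 1 — N19, N21 buckle (initial).
  N15: +40 → 40 < 110
  N25: +15 → 15 < 100
  N26: +40 → 40 < 80
  N27: +85 → 85 ≥ 80
Round 2 — N27 buckles.
  N15: +60 → 100 < 110
  N25: +15 → 30 < 100
  N7: +80 → 80 ≥ 30
Round 3 — N7 buckles.
  N26: +70 → 110 ≥ 80
Round 4 — N26 buckles.
  N10: +10 → 10 < 50
No further bucklings.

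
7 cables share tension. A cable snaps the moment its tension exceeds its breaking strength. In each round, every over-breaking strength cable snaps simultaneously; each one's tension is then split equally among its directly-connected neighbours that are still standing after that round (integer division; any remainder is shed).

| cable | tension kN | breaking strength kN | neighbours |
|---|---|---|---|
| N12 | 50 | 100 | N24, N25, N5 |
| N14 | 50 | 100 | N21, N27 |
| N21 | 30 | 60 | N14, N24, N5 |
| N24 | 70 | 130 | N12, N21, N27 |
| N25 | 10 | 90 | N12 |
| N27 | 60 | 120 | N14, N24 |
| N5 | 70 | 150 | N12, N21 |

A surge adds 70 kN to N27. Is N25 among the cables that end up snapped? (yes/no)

Round 1 — N27 at 130 > 120. N27 snaps.
  N27 sheds 130 kN to N14, N24: 65 each.
    N14: 50+65 = 115 > 100
    N24: 70+65 = 135 > 130
Round 2 — N14, N24 snap.
  N14 sheds 115 kN to N21: 115 each.
    N21: 30+115 = 145 > 60
  N24 sheds 135 kN to N12, N21: 67 each (1 lost).
    N12: 50+67 = 117 > 100
    N21: 145+67 = 212 > 60
Round 3 — N12, N21 snap.
  N12 sheds 117 kN to N25, N5: 58 each (1 lost).
    N25: 10+58 = 68 ≤ 90
    N5: 70+58 = 128 ≤ 150
  N21 sheds 212 kN to N5: 212 each.
    N5: 128+212 = 340 > 150
Round 4 — N5 snaps.
  N5 sheds 340 kN: no online neighbours, lost.
No further breaks.

no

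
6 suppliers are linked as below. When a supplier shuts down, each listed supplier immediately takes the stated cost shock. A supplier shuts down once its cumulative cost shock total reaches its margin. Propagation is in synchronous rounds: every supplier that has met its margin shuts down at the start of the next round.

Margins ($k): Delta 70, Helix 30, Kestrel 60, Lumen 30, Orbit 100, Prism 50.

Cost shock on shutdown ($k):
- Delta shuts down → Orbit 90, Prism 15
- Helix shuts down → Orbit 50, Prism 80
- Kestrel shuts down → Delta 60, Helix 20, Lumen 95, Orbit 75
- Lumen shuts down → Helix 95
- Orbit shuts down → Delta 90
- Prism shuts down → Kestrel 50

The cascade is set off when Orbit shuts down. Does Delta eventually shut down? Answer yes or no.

Round 1 — Orbit shuts down (initial).
  Delta: +90 → 90 ≥ 70
Round 2 — Delta shuts down.
  Prism: +15 → 15 < 50
No further shutdowns.

yes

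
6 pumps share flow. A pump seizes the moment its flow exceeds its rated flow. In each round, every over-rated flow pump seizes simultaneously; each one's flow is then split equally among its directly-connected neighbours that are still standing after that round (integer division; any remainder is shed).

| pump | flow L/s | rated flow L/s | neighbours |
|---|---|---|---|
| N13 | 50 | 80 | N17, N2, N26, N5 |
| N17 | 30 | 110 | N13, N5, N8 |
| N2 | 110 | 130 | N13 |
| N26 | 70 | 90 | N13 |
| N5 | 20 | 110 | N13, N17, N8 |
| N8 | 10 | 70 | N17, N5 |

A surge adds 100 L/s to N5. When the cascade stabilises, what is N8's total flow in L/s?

50

Round 1 — N5 at 120 > 110. N5 seizes.
  N5 sheds 120 L/s to N13, N17, N8: 40 each.
    N13: 50+40 = 90 > 80
    N17: 30+40 = 70 ≤ 110
    N8: 10+40 = 50 ≤ 70
Round 2 — N13 seizes.
  N13 sheds 90 L/s to N17, N2, N26: 30 each.
    N17: 70+30 = 100 ≤ 110
    N2: 110+30 = 140 > 130
    N26: 70+30 = 100 > 90
Round 3 — N2, N26 seize.
  N2 sheds 140 L/s: no online neighbours, lost.
  N26 sheds 100 L/s: no online neighbours, lost.
No further seizures.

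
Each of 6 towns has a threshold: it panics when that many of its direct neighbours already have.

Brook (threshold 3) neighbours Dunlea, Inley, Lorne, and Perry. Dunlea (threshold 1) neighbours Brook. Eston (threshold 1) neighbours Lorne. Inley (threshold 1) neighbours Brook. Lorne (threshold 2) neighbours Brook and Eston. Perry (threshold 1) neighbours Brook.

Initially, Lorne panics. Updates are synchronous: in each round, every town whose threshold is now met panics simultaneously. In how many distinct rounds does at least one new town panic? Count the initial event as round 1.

Round 1 — Lorne panics (initial).
Round 2 — checking thresholds:
  Brook: 1 of 4 neighbours < 3, below threshold.
  Eston: 1 of 1 neighbours ≥ 1, panics.
Round 3 — no new panics; cascade stops.

2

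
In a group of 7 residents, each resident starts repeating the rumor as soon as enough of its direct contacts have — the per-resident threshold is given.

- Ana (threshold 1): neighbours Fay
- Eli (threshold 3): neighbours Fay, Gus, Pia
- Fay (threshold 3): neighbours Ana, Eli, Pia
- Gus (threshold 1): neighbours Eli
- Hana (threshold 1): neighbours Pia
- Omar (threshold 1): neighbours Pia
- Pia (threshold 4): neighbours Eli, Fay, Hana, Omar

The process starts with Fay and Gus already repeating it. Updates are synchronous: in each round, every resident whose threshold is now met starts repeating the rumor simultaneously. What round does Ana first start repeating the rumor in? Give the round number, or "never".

2

Round 1 — Fay, Gus start repeating the rumor (initial).
Round 2 — checking thresholds:
  Ana: 1 of 1 neighbours ≥ 1, starts repeating the rumor.
  Eli: 2 of 3 neighbours < 3, holds.
  Pia: 1 of 4 neighbours < 4, holds.
Round 3 — no new spreads; cascade stops.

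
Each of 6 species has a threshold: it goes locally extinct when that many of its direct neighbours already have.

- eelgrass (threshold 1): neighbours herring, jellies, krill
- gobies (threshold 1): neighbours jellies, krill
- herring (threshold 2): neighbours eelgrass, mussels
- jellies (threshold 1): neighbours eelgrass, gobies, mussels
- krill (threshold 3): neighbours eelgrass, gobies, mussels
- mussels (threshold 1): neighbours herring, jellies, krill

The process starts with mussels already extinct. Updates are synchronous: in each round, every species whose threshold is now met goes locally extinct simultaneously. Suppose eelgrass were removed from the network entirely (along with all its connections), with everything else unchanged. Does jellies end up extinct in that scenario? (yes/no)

With eelgrass removed:
Round 1 — mussels goes locally extinct (initial).
Round 2 — checking thresholds:
  herring: 1 of 1 neighbours < 2, not yet.
  jellies: 1 of 2 neighbours ≥ 1, goes locally extinct.
  krill: 1 of 2 neighbours < 3, not yet.
Round 3 — checking thresholds:
  gobies: 1 of 2 neighbours ≥ 1, goes locally extinct.
  herring: 1 of 1 neighbours < 2, not yet.
  krill: 1 of 2 neighbours < 3, not yet.
Round 4 — no new extinctions; cascade stops.

yes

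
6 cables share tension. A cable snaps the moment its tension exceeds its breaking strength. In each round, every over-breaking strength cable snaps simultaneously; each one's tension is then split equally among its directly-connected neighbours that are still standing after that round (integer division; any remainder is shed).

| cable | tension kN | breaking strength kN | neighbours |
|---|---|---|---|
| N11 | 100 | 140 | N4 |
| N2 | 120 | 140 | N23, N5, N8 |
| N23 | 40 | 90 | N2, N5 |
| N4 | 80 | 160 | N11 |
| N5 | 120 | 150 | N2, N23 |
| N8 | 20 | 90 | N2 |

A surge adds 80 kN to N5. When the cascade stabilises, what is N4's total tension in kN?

80

Round 1 — N5 at 200 > 150. N5 snaps.
  N5 sheds 200 kN to N2, N23: 100 each.
    N2: 120+100 = 220 > 140
    N23: 40+100 = 140 > 90
Round 2 — N2, N23 snap.
  N2 sheds 220 kN to N8: 220 each.
    N8: 20+220 = 240 > 90
  N23 sheds 140 kN: no online neighbours, lost.
Round 3 — N8 snaps.
  N8 sheds 240 kN: no online neighbours, lost.
No further breaks.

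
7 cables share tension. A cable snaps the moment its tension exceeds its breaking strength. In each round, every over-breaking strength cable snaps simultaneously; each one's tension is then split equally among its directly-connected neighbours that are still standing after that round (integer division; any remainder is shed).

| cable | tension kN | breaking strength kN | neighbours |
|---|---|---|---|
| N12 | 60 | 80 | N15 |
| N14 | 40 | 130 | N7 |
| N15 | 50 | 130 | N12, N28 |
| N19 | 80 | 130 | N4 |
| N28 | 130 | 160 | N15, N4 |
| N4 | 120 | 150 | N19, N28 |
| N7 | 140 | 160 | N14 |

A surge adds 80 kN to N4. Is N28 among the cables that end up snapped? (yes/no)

yes

Round 1 — N4 at 200 > 150. N4 snaps.
  N4 sheds 200 kN to N19, N28: 100 each.
    N19: 80+100 = 180 > 130
    N28: 130+100 = 230 > 160
Round 2 — N19, N28 snap.
  N19 sheds 180 kN: no online neighbours, lost.
  N28 sheds 230 kN to N15: 230 each.
    N15: 50+230 = 280 > 130
Round 3 — N15 snaps.
  N15 sheds 280 kN to N12: 280 each.
    N12: 60+280 = 340 > 80
Round 4 — N12 snaps.
  N12 sheds 340 kN: no online neighbours, lost.
No further breaks.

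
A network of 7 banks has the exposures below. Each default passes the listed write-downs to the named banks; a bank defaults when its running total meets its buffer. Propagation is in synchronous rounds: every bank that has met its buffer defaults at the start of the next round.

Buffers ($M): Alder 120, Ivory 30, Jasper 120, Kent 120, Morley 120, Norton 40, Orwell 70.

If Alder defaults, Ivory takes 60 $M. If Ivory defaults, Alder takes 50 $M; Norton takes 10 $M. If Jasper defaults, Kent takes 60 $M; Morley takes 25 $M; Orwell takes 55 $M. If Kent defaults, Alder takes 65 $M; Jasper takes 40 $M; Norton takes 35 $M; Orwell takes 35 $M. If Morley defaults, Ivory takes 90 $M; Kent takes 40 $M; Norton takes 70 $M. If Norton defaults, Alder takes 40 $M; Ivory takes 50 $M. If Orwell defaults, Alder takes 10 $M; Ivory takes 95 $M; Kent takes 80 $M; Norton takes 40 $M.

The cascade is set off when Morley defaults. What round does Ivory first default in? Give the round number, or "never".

2

Round 1 — Morley defaults (initial).
  Ivory: +90 → 90 ≥ 30
  Kent: +40 → 40 < 120
  Norton: +70 → 70 ≥ 40
Round 2 — Ivory, Norton default.
  Alder: +50+40 → 90 < 120
No further defaults.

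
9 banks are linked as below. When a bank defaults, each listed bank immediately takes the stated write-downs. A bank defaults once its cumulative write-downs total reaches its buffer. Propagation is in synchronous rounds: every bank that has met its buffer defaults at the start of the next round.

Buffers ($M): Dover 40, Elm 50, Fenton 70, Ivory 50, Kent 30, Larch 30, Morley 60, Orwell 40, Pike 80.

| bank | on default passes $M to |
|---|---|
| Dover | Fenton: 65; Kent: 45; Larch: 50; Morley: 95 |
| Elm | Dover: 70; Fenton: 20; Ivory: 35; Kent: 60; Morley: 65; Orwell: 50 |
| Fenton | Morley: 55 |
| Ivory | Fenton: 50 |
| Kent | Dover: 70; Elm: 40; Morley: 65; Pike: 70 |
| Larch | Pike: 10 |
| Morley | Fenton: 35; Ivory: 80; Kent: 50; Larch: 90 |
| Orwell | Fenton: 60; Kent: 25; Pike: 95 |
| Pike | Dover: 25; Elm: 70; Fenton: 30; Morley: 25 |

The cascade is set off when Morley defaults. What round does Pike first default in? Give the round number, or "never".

3

Round 1 — Morley defaults (initial).
  Fenton: +35 → 35 < 70
  Ivory: +80 → 80 ≥ 50
  Kent: +50 → 50 ≥ 30
  Larch: +90 → 90 ≥ 30
Round 2 — Ivory, Kent, Larch default.
  Dover: +70 → 70 ≥ 40
  Elm: +40 → 40 < 50
  Fenton: +50 → 85 ≥ 70
  Pike: +70+10 → 80 ≥ 80
Round 3 — Dover, Fenton, Pike default.
  Elm: +70 → 110 ≥ 50
Round 4 — Elm defaults.
  Orwell: +50 → 50 ≥ 40
Round 5 — Orwell defaults.
No further defaults.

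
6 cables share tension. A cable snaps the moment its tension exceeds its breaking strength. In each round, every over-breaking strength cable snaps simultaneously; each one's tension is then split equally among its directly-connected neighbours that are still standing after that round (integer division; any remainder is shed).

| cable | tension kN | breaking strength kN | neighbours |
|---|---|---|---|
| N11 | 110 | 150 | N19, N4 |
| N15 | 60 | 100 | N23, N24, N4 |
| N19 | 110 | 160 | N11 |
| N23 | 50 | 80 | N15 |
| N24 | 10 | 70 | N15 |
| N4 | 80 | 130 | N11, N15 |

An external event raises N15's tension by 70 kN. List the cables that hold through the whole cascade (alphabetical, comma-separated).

Round 1 — N15 at 130 > 100. N15 snaps.
  N15 sheds 130 kN to N23, N24, N4: 43 each (1 lost).
    N23: 50+43 = 93 > 80
    N24: 10+43 = 53 ≤ 70
    N4: 80+43 = 123 ≤ 130
Round 2 — N23 snaps.
  N23 sheds 93 kN: no online neighbours, lost.
No further breaks.

N11, N19, N24, N4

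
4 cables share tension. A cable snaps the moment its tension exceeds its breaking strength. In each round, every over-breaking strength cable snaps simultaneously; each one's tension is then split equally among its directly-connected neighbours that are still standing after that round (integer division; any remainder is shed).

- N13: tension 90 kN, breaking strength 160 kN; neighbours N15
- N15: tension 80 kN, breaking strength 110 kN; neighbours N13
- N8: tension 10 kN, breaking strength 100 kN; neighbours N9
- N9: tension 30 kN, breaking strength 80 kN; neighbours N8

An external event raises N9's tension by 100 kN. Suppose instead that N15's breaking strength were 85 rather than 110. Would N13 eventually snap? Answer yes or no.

no

With N15's breaking strength at 85:
Round 1 — N9 at 130 > 80. N9 snaps.
  N9 sheds 130 kN to N8: 130 each.
    N8: 10+130 = 140 > 100
Round 2 — N8 snaps.
  N8 sheds 140 kN: no online neighbours, lost.
No further breaks.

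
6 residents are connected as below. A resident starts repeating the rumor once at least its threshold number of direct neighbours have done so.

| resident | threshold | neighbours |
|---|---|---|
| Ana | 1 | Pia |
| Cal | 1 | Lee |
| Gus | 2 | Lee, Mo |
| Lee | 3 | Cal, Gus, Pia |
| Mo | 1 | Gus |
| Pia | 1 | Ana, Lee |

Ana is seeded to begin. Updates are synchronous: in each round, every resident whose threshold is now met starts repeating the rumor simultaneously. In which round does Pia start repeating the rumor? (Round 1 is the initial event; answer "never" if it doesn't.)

2

Round 1 — Ana starts repeating the rumor (initial).
Round 2 — checking thresholds:
  Pia: 1 of 2 neighbours ≥ 1, starts repeating the rumor.
Round 3 — no new spreads; cascade stops.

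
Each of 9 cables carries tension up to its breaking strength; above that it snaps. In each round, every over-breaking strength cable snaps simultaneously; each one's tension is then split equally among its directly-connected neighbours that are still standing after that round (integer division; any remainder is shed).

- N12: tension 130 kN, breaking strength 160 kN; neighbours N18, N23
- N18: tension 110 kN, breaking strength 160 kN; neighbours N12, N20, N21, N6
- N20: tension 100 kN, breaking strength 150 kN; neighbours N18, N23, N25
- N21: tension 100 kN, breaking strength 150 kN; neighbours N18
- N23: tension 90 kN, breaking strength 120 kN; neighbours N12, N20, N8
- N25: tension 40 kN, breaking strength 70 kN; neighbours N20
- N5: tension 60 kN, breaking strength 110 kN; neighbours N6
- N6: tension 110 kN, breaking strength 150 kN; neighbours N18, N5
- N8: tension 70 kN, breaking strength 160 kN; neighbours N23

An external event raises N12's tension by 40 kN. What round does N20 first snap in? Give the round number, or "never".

3

Round 1 — N12 at 170 > 160. N12 snaps.
  N12 sheds 170 kN to N18, N23: 85 each.
    N18: 110+85 = 195 > 160
    N23: 90+85 = 175 > 120
Round 2 — N18, N23 snap.
  N18 sheds 195 kN to N20, N21, N6: 65 each.
    N20: 100+65 = 165 > 150
    N21: 100+65 = 165 > 150
    N6: 110+65 = 175 > 150
  N23 sheds 175 kN to N20, N8: 87 each (1 lost).
    N20: 165+87 = 252 > 150
    N8: 70+87 = 157 ≤ 160
Round 3 — N20, N21, N6 snap.
  N20 sheds 252 kN to N25: 252 each.
    N25: 40+252 = 292 > 70
  N21 sheds 165 kN: no online neighbours, lost.
  N6 sheds 175 kN to N5: 175 each.
    N5: 60+175 = 235 > 110
Round 4 — N25, N5 snap.
  N25 sheds 292 kN: no online neighbours, lost.
  N5 sheds 235 kN: no online neighbours, lost.
No further breaks.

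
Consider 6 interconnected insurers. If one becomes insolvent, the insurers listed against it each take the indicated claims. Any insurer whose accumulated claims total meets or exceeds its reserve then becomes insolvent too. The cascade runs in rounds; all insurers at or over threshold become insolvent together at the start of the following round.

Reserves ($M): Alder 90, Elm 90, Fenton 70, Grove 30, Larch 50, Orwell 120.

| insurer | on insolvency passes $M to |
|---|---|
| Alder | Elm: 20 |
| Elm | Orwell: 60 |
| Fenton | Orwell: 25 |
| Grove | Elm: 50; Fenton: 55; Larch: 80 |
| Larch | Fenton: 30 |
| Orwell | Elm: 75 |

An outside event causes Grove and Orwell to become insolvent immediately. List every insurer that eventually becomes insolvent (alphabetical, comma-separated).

Round 1 — Grove, Orwell become insolvent (initial).
  Elm: +50+75 → 125 ≥ 90
  Fenton: +55 → 55 < 70
  Larch: +80 → 80 ≥ 50
Round 2 — Elm, Larch become insolvent.
  Fenton: +30 → 85 ≥ 70
Round 3 — Fenton becomes insolvent.
No further insolvencies.

Elm, Fenton, Grove, Larch, Orwell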